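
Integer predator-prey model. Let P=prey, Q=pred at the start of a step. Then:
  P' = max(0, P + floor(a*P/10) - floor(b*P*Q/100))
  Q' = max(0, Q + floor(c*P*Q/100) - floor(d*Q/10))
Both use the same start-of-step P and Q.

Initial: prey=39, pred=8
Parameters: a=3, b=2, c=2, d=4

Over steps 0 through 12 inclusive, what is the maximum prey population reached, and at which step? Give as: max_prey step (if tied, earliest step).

Answer: 48 2

Derivation:
Step 1: prey: 39+11-6=44; pred: 8+6-3=11
Step 2: prey: 44+13-9=48; pred: 11+9-4=16
Step 3: prey: 48+14-15=47; pred: 16+15-6=25
Step 4: prey: 47+14-23=38; pred: 25+23-10=38
Step 5: prey: 38+11-28=21; pred: 38+28-15=51
Step 6: prey: 21+6-21=6; pred: 51+21-20=52
Step 7: prey: 6+1-6=1; pred: 52+6-20=38
Step 8: prey: 1+0-0=1; pred: 38+0-15=23
Step 9: prey: 1+0-0=1; pred: 23+0-9=14
Step 10: prey: 1+0-0=1; pred: 14+0-5=9
Step 11: prey: 1+0-0=1; pred: 9+0-3=6
Step 12: prey: 1+0-0=1; pred: 6+0-2=4
Max prey = 48 at step 2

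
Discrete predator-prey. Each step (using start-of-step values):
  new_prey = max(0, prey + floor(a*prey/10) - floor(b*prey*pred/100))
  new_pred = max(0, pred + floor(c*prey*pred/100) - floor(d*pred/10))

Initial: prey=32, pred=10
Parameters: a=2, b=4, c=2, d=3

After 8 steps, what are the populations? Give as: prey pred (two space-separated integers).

Answer: 2 5

Derivation:
Step 1: prey: 32+6-12=26; pred: 10+6-3=13
Step 2: prey: 26+5-13=18; pred: 13+6-3=16
Step 3: prey: 18+3-11=10; pred: 16+5-4=17
Step 4: prey: 10+2-6=6; pred: 17+3-5=15
Step 5: prey: 6+1-3=4; pred: 15+1-4=12
Step 6: prey: 4+0-1=3; pred: 12+0-3=9
Step 7: prey: 3+0-1=2; pred: 9+0-2=7
Step 8: prey: 2+0-0=2; pred: 7+0-2=5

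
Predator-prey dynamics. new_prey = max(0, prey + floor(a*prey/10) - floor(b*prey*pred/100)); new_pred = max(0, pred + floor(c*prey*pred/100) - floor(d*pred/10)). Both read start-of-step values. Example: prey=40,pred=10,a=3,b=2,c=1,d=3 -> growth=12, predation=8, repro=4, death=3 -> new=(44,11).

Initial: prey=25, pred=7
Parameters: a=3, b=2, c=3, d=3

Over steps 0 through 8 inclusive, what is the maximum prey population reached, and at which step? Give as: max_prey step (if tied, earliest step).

Answer: 32 2

Derivation:
Step 1: prey: 25+7-3=29; pred: 7+5-2=10
Step 2: prey: 29+8-5=32; pred: 10+8-3=15
Step 3: prey: 32+9-9=32; pred: 15+14-4=25
Step 4: prey: 32+9-16=25; pred: 25+24-7=42
Step 5: prey: 25+7-21=11; pred: 42+31-12=61
Step 6: prey: 11+3-13=1; pred: 61+20-18=63
Step 7: prey: 1+0-1=0; pred: 63+1-18=46
Step 8: prey: 0+0-0=0; pred: 46+0-13=33
Max prey = 32 at step 2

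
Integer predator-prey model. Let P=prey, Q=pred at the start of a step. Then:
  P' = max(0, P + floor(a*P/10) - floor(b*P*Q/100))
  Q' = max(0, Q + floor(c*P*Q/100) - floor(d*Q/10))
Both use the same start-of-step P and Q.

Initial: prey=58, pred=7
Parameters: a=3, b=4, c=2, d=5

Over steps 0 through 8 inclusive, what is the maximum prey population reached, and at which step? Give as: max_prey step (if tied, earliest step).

Step 1: prey: 58+17-16=59; pred: 7+8-3=12
Step 2: prey: 59+17-28=48; pred: 12+14-6=20
Step 3: prey: 48+14-38=24; pred: 20+19-10=29
Step 4: prey: 24+7-27=4; pred: 29+13-14=28
Step 5: prey: 4+1-4=1; pred: 28+2-14=16
Step 6: prey: 1+0-0=1; pred: 16+0-8=8
Step 7: prey: 1+0-0=1; pred: 8+0-4=4
Step 8: prey: 1+0-0=1; pred: 4+0-2=2
Max prey = 59 at step 1

Answer: 59 1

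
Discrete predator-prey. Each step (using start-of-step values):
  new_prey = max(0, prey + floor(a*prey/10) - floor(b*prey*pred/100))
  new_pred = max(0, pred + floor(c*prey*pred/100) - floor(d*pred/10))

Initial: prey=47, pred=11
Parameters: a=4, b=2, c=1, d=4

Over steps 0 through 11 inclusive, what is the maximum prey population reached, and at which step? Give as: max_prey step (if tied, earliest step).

Step 1: prey: 47+18-10=55; pred: 11+5-4=12
Step 2: prey: 55+22-13=64; pred: 12+6-4=14
Step 3: prey: 64+25-17=72; pred: 14+8-5=17
Step 4: prey: 72+28-24=76; pred: 17+12-6=23
Step 5: prey: 76+30-34=72; pred: 23+17-9=31
Step 6: prey: 72+28-44=56; pred: 31+22-12=41
Step 7: prey: 56+22-45=33; pred: 41+22-16=47
Step 8: prey: 33+13-31=15; pred: 47+15-18=44
Step 9: prey: 15+6-13=8; pred: 44+6-17=33
Step 10: prey: 8+3-5=6; pred: 33+2-13=22
Step 11: prey: 6+2-2=6; pred: 22+1-8=15
Max prey = 76 at step 4

Answer: 76 4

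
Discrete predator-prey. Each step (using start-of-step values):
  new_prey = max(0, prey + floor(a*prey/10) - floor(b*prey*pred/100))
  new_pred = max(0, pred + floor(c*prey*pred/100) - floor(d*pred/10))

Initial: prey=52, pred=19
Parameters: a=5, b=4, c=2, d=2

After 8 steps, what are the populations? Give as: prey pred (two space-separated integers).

Answer: 0 17

Derivation:
Step 1: prey: 52+26-39=39; pred: 19+19-3=35
Step 2: prey: 39+19-54=4; pred: 35+27-7=55
Step 3: prey: 4+2-8=0; pred: 55+4-11=48
Step 4: prey: 0+0-0=0; pred: 48+0-9=39
Step 5: prey: 0+0-0=0; pred: 39+0-7=32
Step 6: prey: 0+0-0=0; pred: 32+0-6=26
Step 7: prey: 0+0-0=0; pred: 26+0-5=21
Step 8: prey: 0+0-0=0; pred: 21+0-4=17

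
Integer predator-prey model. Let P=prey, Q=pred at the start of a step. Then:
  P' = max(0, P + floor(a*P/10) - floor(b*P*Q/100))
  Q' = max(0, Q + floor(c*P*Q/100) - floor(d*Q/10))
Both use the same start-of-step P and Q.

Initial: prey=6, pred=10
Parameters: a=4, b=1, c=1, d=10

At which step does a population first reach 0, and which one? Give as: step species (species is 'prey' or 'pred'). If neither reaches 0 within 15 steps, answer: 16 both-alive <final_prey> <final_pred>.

Step 1: prey: 6+2-0=8; pred: 10+0-10=0
First extinction: pred at step 1

Answer: 1 pred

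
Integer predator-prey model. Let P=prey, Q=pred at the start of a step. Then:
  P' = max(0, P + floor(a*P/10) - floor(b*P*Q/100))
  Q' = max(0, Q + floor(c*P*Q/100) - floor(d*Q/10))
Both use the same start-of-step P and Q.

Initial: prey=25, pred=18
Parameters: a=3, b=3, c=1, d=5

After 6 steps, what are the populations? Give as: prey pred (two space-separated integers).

Step 1: prey: 25+7-13=19; pred: 18+4-9=13
Step 2: prey: 19+5-7=17; pred: 13+2-6=9
Step 3: prey: 17+5-4=18; pred: 9+1-4=6
Step 4: prey: 18+5-3=20; pred: 6+1-3=4
Step 5: prey: 20+6-2=24; pred: 4+0-2=2
Step 6: prey: 24+7-1=30; pred: 2+0-1=1

Answer: 30 1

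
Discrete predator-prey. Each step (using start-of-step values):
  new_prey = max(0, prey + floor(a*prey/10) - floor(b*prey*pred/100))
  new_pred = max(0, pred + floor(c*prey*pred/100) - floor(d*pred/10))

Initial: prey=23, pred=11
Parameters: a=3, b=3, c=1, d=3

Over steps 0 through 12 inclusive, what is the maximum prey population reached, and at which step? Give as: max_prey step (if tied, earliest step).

Answer: 51 12

Derivation:
Step 1: prey: 23+6-7=22; pred: 11+2-3=10
Step 2: prey: 22+6-6=22; pred: 10+2-3=9
Step 3: prey: 22+6-5=23; pred: 9+1-2=8
Step 4: prey: 23+6-5=24; pred: 8+1-2=7
Step 5: prey: 24+7-5=26; pred: 7+1-2=6
Step 6: prey: 26+7-4=29; pred: 6+1-1=6
Step 7: prey: 29+8-5=32; pred: 6+1-1=6
Step 8: prey: 32+9-5=36; pred: 6+1-1=6
Step 9: prey: 36+10-6=40; pred: 6+2-1=7
Step 10: prey: 40+12-8=44; pred: 7+2-2=7
Step 11: prey: 44+13-9=48; pred: 7+3-2=8
Step 12: prey: 48+14-11=51; pred: 8+3-2=9
Max prey = 51 at step 12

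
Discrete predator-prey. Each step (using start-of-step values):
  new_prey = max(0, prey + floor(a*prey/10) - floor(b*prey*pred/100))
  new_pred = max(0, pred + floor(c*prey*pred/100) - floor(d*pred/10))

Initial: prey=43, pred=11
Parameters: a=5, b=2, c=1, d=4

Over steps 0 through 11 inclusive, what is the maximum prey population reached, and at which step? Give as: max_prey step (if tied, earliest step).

Answer: 101 4

Derivation:
Step 1: prey: 43+21-9=55; pred: 11+4-4=11
Step 2: prey: 55+27-12=70; pred: 11+6-4=13
Step 3: prey: 70+35-18=87; pred: 13+9-5=17
Step 4: prey: 87+43-29=101; pred: 17+14-6=25
Step 5: prey: 101+50-50=101; pred: 25+25-10=40
Step 6: prey: 101+50-80=71; pred: 40+40-16=64
Step 7: prey: 71+35-90=16; pred: 64+45-25=84
Step 8: prey: 16+8-26=0; pred: 84+13-33=64
Step 9: prey: 0+0-0=0; pred: 64+0-25=39
Step 10: prey: 0+0-0=0; pred: 39+0-15=24
Step 11: prey: 0+0-0=0; pred: 24+0-9=15
Max prey = 101 at step 4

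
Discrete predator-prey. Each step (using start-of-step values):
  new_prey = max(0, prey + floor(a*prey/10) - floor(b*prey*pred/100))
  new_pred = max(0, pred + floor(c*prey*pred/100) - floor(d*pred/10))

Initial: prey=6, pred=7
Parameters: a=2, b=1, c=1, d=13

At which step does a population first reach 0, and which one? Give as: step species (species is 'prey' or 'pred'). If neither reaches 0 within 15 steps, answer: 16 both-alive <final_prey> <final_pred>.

Answer: 1 pred

Derivation:
Step 1: prey: 6+1-0=7; pred: 7+0-9=0
First extinction: pred at step 1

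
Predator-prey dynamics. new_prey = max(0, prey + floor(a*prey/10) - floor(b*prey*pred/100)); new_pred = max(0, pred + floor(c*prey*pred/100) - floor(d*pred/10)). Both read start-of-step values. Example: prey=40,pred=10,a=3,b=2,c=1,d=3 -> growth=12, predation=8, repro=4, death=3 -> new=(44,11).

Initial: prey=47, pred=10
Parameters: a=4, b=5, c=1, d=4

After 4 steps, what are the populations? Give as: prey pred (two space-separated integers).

Step 1: prey: 47+18-23=42; pred: 10+4-4=10
Step 2: prey: 42+16-21=37; pred: 10+4-4=10
Step 3: prey: 37+14-18=33; pred: 10+3-4=9
Step 4: prey: 33+13-14=32; pred: 9+2-3=8

Answer: 32 8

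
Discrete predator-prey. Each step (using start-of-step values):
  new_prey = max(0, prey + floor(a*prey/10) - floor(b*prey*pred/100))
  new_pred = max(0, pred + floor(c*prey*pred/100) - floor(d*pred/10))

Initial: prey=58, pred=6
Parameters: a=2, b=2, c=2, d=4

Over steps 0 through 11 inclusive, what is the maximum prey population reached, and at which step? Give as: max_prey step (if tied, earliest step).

Answer: 63 1

Derivation:
Step 1: prey: 58+11-6=63; pred: 6+6-2=10
Step 2: prey: 63+12-12=63; pred: 10+12-4=18
Step 3: prey: 63+12-22=53; pred: 18+22-7=33
Step 4: prey: 53+10-34=29; pred: 33+34-13=54
Step 5: prey: 29+5-31=3; pred: 54+31-21=64
Step 6: prey: 3+0-3=0; pred: 64+3-25=42
Step 7: prey: 0+0-0=0; pred: 42+0-16=26
Step 8: prey: 0+0-0=0; pred: 26+0-10=16
Step 9: prey: 0+0-0=0; pred: 16+0-6=10
Step 10: prey: 0+0-0=0; pred: 10+0-4=6
Step 11: prey: 0+0-0=0; pred: 6+0-2=4
Max prey = 63 at step 1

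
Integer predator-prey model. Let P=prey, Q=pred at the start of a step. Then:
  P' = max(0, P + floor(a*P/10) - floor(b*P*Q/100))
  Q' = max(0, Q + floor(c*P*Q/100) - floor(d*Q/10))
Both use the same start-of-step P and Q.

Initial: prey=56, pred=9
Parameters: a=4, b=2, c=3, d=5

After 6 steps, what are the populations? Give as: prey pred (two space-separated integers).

Step 1: prey: 56+22-10=68; pred: 9+15-4=20
Step 2: prey: 68+27-27=68; pred: 20+40-10=50
Step 3: prey: 68+27-68=27; pred: 50+102-25=127
Step 4: prey: 27+10-68=0; pred: 127+102-63=166
Step 5: prey: 0+0-0=0; pred: 166+0-83=83
Step 6: prey: 0+0-0=0; pred: 83+0-41=42

Answer: 0 42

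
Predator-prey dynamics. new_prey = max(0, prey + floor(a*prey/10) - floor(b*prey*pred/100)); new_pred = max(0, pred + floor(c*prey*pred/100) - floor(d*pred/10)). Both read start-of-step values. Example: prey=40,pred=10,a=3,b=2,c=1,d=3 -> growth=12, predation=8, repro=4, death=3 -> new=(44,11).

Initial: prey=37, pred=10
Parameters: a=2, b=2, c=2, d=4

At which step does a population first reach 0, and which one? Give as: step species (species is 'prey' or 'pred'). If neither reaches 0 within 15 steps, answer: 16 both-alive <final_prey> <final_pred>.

Step 1: prey: 37+7-7=37; pred: 10+7-4=13
Step 2: prey: 37+7-9=35; pred: 13+9-5=17
Step 3: prey: 35+7-11=31; pred: 17+11-6=22
Step 4: prey: 31+6-13=24; pred: 22+13-8=27
Step 5: prey: 24+4-12=16; pred: 27+12-10=29
Step 6: prey: 16+3-9=10; pred: 29+9-11=27
Step 7: prey: 10+2-5=7; pred: 27+5-10=22
Step 8: prey: 7+1-3=5; pred: 22+3-8=17
Step 9: prey: 5+1-1=5; pred: 17+1-6=12
Step 10: prey: 5+1-1=5; pred: 12+1-4=9
Step 11: prey: 5+1-0=6; pred: 9+0-3=6
Step 12: prey: 6+1-0=7; pred: 6+0-2=4
Step 13: prey: 7+1-0=8; pred: 4+0-1=3
Step 14: prey: 8+1-0=9; pred: 3+0-1=2
Step 15: prey: 9+1-0=10; pred: 2+0-0=2
No extinction within 15 steps

Answer: 16 both-alive 10 2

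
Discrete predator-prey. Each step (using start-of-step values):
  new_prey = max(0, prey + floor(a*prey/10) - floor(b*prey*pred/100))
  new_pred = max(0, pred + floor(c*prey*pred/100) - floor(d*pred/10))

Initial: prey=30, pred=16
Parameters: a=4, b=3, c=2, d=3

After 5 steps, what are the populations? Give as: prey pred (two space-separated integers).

Answer: 4 23

Derivation:
Step 1: prey: 30+12-14=28; pred: 16+9-4=21
Step 2: prey: 28+11-17=22; pred: 21+11-6=26
Step 3: prey: 22+8-17=13; pred: 26+11-7=30
Step 4: prey: 13+5-11=7; pred: 30+7-9=28
Step 5: prey: 7+2-5=4; pred: 28+3-8=23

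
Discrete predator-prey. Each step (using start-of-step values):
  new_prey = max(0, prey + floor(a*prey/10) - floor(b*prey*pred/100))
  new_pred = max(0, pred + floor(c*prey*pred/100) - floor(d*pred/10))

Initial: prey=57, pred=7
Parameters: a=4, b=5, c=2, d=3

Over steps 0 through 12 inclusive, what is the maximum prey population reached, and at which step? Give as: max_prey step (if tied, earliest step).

Step 1: prey: 57+22-19=60; pred: 7+7-2=12
Step 2: prey: 60+24-36=48; pred: 12+14-3=23
Step 3: prey: 48+19-55=12; pred: 23+22-6=39
Step 4: prey: 12+4-23=0; pred: 39+9-11=37
Step 5: prey: 0+0-0=0; pred: 37+0-11=26
Step 6: prey: 0+0-0=0; pred: 26+0-7=19
Step 7: prey: 0+0-0=0; pred: 19+0-5=14
Step 8: prey: 0+0-0=0; pred: 14+0-4=10
Step 9: prey: 0+0-0=0; pred: 10+0-3=7
Step 10: prey: 0+0-0=0; pred: 7+0-2=5
Step 11: prey: 0+0-0=0; pred: 5+0-1=4
Step 12: prey: 0+0-0=0; pred: 4+0-1=3
Max prey = 60 at step 1

Answer: 60 1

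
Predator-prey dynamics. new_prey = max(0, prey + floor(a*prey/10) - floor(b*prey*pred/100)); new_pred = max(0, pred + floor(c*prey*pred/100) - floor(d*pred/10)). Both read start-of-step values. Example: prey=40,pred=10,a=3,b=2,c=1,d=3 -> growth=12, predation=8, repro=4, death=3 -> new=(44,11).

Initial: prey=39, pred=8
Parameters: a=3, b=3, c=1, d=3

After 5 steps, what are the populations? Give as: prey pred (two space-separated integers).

Step 1: prey: 39+11-9=41; pred: 8+3-2=9
Step 2: prey: 41+12-11=42; pred: 9+3-2=10
Step 3: prey: 42+12-12=42; pred: 10+4-3=11
Step 4: prey: 42+12-13=41; pred: 11+4-3=12
Step 5: prey: 41+12-14=39; pred: 12+4-3=13

Answer: 39 13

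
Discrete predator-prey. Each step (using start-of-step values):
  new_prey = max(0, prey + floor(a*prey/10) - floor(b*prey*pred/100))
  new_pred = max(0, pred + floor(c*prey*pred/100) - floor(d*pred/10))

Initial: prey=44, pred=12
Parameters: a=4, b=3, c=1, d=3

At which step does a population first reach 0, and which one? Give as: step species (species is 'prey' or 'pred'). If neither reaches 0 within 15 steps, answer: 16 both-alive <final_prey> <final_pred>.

Step 1: prey: 44+17-15=46; pred: 12+5-3=14
Step 2: prey: 46+18-19=45; pred: 14+6-4=16
Step 3: prey: 45+18-21=42; pred: 16+7-4=19
Step 4: prey: 42+16-23=35; pred: 19+7-5=21
Step 5: prey: 35+14-22=27; pred: 21+7-6=22
Step 6: prey: 27+10-17=20; pred: 22+5-6=21
Step 7: prey: 20+8-12=16; pred: 21+4-6=19
Step 8: prey: 16+6-9=13; pred: 19+3-5=17
Step 9: prey: 13+5-6=12; pred: 17+2-5=14
Step 10: prey: 12+4-5=11; pred: 14+1-4=11
Step 11: prey: 11+4-3=12; pred: 11+1-3=9
Step 12: prey: 12+4-3=13; pred: 9+1-2=8
Step 13: prey: 13+5-3=15; pred: 8+1-2=7
Step 14: prey: 15+6-3=18; pred: 7+1-2=6
Step 15: prey: 18+7-3=22; pred: 6+1-1=6
No extinction within 15 steps

Answer: 16 both-alive 22 6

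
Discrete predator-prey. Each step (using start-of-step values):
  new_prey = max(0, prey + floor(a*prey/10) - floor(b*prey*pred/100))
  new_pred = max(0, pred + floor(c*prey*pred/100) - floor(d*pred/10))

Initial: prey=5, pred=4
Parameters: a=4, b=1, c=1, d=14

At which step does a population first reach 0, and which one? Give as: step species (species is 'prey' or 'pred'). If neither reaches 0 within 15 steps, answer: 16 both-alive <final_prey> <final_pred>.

Step 1: prey: 5+2-0=7; pred: 4+0-5=0
First extinction: pred at step 1

Answer: 1 pred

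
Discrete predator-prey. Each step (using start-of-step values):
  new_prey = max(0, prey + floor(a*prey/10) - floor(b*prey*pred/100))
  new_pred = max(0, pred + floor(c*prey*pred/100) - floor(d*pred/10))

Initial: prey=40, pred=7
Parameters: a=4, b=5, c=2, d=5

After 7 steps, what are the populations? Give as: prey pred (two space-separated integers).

Step 1: prey: 40+16-14=42; pred: 7+5-3=9
Step 2: prey: 42+16-18=40; pred: 9+7-4=12
Step 3: prey: 40+16-24=32; pred: 12+9-6=15
Step 4: prey: 32+12-24=20; pred: 15+9-7=17
Step 5: prey: 20+8-17=11; pred: 17+6-8=15
Step 6: prey: 11+4-8=7; pred: 15+3-7=11
Step 7: prey: 7+2-3=6; pred: 11+1-5=7

Answer: 6 7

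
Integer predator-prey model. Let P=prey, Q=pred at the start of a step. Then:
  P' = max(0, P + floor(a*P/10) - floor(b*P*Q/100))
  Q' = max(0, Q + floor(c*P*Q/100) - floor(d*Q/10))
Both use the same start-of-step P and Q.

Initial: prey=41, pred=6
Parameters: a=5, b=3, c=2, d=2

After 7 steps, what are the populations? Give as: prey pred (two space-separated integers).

Step 1: prey: 41+20-7=54; pred: 6+4-1=9
Step 2: prey: 54+27-14=67; pred: 9+9-1=17
Step 3: prey: 67+33-34=66; pred: 17+22-3=36
Step 4: prey: 66+33-71=28; pred: 36+47-7=76
Step 5: prey: 28+14-63=0; pred: 76+42-15=103
Step 6: prey: 0+0-0=0; pred: 103+0-20=83
Step 7: prey: 0+0-0=0; pred: 83+0-16=67

Answer: 0 67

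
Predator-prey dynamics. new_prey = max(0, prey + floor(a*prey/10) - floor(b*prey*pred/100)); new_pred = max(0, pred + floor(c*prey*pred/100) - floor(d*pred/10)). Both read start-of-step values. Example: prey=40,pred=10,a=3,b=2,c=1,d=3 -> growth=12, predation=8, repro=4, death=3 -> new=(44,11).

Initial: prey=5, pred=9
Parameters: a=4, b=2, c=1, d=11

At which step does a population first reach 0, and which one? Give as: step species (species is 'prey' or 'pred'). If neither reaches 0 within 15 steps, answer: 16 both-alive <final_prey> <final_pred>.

Answer: 1 pred

Derivation:
Step 1: prey: 5+2-0=7; pred: 9+0-9=0
First extinction: pred at step 1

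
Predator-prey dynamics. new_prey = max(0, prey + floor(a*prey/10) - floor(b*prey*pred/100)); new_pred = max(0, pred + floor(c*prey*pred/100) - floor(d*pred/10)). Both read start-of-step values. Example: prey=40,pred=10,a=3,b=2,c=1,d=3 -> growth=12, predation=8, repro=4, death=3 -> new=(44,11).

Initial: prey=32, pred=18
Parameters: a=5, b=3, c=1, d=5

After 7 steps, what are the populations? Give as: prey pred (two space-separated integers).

Answer: 100 10

Derivation:
Step 1: prey: 32+16-17=31; pred: 18+5-9=14
Step 2: prey: 31+15-13=33; pred: 14+4-7=11
Step 3: prey: 33+16-10=39; pred: 11+3-5=9
Step 4: prey: 39+19-10=48; pred: 9+3-4=8
Step 5: prey: 48+24-11=61; pred: 8+3-4=7
Step 6: prey: 61+30-12=79; pred: 7+4-3=8
Step 7: prey: 79+39-18=100; pred: 8+6-4=10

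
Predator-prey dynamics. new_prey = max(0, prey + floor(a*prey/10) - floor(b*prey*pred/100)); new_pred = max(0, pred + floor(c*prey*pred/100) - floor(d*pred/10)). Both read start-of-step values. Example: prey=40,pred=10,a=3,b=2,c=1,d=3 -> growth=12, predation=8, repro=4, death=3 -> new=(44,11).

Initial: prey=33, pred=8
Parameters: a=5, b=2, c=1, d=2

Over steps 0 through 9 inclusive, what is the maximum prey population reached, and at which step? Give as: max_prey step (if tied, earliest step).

Answer: 96 5

Derivation:
Step 1: prey: 33+16-5=44; pred: 8+2-1=9
Step 2: prey: 44+22-7=59; pred: 9+3-1=11
Step 3: prey: 59+29-12=76; pred: 11+6-2=15
Step 4: prey: 76+38-22=92; pred: 15+11-3=23
Step 5: prey: 92+46-42=96; pred: 23+21-4=40
Step 6: prey: 96+48-76=68; pred: 40+38-8=70
Step 7: prey: 68+34-95=7; pred: 70+47-14=103
Step 8: prey: 7+3-14=0; pred: 103+7-20=90
Step 9: prey: 0+0-0=0; pred: 90+0-18=72
Max prey = 96 at step 5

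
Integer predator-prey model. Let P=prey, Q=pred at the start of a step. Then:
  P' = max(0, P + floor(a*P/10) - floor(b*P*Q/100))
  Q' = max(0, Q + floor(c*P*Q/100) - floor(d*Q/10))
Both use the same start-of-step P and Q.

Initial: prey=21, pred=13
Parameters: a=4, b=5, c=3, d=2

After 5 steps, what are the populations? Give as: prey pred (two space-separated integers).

Step 1: prey: 21+8-13=16; pred: 13+8-2=19
Step 2: prey: 16+6-15=7; pred: 19+9-3=25
Step 3: prey: 7+2-8=1; pred: 25+5-5=25
Step 4: prey: 1+0-1=0; pred: 25+0-5=20
Step 5: prey: 0+0-0=0; pred: 20+0-4=16

Answer: 0 16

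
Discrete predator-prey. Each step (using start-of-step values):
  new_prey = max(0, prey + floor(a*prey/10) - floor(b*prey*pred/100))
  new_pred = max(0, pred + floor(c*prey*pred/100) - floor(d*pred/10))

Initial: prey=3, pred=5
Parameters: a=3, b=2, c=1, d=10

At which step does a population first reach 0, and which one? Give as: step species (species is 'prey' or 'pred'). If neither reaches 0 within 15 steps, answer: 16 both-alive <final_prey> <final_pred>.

Step 1: prey: 3+0-0=3; pred: 5+0-5=0
First extinction: pred at step 1

Answer: 1 pred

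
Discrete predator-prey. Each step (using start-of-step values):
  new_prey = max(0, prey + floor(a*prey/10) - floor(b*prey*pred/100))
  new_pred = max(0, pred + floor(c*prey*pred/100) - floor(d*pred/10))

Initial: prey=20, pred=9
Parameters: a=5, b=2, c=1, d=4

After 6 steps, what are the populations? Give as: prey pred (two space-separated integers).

Step 1: prey: 20+10-3=27; pred: 9+1-3=7
Step 2: prey: 27+13-3=37; pred: 7+1-2=6
Step 3: prey: 37+18-4=51; pred: 6+2-2=6
Step 4: prey: 51+25-6=70; pred: 6+3-2=7
Step 5: prey: 70+35-9=96; pred: 7+4-2=9
Step 6: prey: 96+48-17=127; pred: 9+8-3=14

Answer: 127 14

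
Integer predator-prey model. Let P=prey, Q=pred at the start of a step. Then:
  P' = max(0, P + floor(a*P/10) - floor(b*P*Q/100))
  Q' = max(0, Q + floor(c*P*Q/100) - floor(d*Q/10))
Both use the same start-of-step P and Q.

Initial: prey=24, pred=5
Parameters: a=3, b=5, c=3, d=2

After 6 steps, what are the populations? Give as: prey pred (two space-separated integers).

Step 1: prey: 24+7-6=25; pred: 5+3-1=7
Step 2: prey: 25+7-8=24; pred: 7+5-1=11
Step 3: prey: 24+7-13=18; pred: 11+7-2=16
Step 4: prey: 18+5-14=9; pred: 16+8-3=21
Step 5: prey: 9+2-9=2; pred: 21+5-4=22
Step 6: prey: 2+0-2=0; pred: 22+1-4=19

Answer: 0 19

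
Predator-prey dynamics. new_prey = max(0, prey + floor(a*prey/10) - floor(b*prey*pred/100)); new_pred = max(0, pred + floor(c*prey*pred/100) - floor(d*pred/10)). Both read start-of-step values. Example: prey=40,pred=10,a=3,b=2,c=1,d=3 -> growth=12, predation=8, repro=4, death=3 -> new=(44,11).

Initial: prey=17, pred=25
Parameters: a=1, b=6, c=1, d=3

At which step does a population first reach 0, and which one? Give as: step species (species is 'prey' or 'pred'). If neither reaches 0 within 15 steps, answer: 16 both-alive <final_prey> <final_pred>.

Step 1: prey: 17+1-25=0; pred: 25+4-7=22
First extinction: prey at step 1

Answer: 1 prey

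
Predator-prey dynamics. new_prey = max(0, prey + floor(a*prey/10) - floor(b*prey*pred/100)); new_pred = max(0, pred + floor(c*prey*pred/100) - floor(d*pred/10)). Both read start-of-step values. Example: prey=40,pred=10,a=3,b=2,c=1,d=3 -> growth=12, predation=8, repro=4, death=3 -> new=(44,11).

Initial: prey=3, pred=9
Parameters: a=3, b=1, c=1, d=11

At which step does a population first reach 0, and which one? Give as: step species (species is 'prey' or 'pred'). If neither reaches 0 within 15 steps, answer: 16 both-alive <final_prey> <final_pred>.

Answer: 1 pred

Derivation:
Step 1: prey: 3+0-0=3; pred: 9+0-9=0
First extinction: pred at step 1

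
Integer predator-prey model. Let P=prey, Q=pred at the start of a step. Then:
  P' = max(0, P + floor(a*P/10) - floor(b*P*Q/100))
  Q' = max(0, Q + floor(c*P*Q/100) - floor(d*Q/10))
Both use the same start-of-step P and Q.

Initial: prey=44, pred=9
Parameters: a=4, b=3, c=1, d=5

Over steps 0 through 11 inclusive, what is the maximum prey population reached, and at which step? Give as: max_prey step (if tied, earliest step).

Step 1: prey: 44+17-11=50; pred: 9+3-4=8
Step 2: prey: 50+20-12=58; pred: 8+4-4=8
Step 3: prey: 58+23-13=68; pred: 8+4-4=8
Step 4: prey: 68+27-16=79; pred: 8+5-4=9
Step 5: prey: 79+31-21=89; pred: 9+7-4=12
Step 6: prey: 89+35-32=92; pred: 12+10-6=16
Step 7: prey: 92+36-44=84; pred: 16+14-8=22
Step 8: prey: 84+33-55=62; pred: 22+18-11=29
Step 9: prey: 62+24-53=33; pred: 29+17-14=32
Step 10: prey: 33+13-31=15; pred: 32+10-16=26
Step 11: prey: 15+6-11=10; pred: 26+3-13=16
Max prey = 92 at step 6

Answer: 92 6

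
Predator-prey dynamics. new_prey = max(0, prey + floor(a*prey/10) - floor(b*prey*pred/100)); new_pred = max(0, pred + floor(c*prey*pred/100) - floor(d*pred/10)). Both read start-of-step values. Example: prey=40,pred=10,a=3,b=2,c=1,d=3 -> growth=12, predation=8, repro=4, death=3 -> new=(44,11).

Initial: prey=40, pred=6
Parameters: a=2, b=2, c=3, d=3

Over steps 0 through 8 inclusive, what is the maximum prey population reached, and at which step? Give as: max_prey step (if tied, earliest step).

Step 1: prey: 40+8-4=44; pred: 6+7-1=12
Step 2: prey: 44+8-10=42; pred: 12+15-3=24
Step 3: prey: 42+8-20=30; pred: 24+30-7=47
Step 4: prey: 30+6-28=8; pred: 47+42-14=75
Step 5: prey: 8+1-12=0; pred: 75+18-22=71
Step 6: prey: 0+0-0=0; pred: 71+0-21=50
Step 7: prey: 0+0-0=0; pred: 50+0-15=35
Step 8: prey: 0+0-0=0; pred: 35+0-10=25
Max prey = 44 at step 1

Answer: 44 1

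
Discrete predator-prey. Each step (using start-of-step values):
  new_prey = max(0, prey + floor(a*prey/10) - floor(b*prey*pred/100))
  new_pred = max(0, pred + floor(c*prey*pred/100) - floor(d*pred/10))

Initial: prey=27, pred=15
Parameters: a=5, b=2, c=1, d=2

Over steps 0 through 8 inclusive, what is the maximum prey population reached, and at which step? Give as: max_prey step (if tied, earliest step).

Step 1: prey: 27+13-8=32; pred: 15+4-3=16
Step 2: prey: 32+16-10=38; pred: 16+5-3=18
Step 3: prey: 38+19-13=44; pred: 18+6-3=21
Step 4: prey: 44+22-18=48; pred: 21+9-4=26
Step 5: prey: 48+24-24=48; pred: 26+12-5=33
Step 6: prey: 48+24-31=41; pred: 33+15-6=42
Step 7: prey: 41+20-34=27; pred: 42+17-8=51
Step 8: prey: 27+13-27=13; pred: 51+13-10=54
Max prey = 48 at step 4

Answer: 48 4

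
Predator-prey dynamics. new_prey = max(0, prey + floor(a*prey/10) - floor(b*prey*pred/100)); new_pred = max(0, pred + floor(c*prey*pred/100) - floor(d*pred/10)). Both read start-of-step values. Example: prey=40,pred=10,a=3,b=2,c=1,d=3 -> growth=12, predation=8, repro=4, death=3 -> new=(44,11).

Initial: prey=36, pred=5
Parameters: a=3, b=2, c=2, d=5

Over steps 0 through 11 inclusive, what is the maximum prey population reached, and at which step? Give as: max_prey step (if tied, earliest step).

Step 1: prey: 36+10-3=43; pred: 5+3-2=6
Step 2: prey: 43+12-5=50; pred: 6+5-3=8
Step 3: prey: 50+15-8=57; pred: 8+8-4=12
Step 4: prey: 57+17-13=61; pred: 12+13-6=19
Step 5: prey: 61+18-23=56; pred: 19+23-9=33
Step 6: prey: 56+16-36=36; pred: 33+36-16=53
Step 7: prey: 36+10-38=8; pred: 53+38-26=65
Step 8: prey: 8+2-10=0; pred: 65+10-32=43
Step 9: prey: 0+0-0=0; pred: 43+0-21=22
Step 10: prey: 0+0-0=0; pred: 22+0-11=11
Step 11: prey: 0+0-0=0; pred: 11+0-5=6
Max prey = 61 at step 4

Answer: 61 4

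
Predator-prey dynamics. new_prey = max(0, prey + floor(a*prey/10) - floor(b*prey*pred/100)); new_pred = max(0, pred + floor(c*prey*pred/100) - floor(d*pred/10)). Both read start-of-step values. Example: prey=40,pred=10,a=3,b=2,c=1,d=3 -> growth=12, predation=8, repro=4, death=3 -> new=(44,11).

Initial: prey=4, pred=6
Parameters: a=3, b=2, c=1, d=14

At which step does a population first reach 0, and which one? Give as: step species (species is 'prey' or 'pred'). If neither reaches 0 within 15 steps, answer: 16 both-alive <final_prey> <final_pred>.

Answer: 1 pred

Derivation:
Step 1: prey: 4+1-0=5; pred: 6+0-8=0
First extinction: pred at step 1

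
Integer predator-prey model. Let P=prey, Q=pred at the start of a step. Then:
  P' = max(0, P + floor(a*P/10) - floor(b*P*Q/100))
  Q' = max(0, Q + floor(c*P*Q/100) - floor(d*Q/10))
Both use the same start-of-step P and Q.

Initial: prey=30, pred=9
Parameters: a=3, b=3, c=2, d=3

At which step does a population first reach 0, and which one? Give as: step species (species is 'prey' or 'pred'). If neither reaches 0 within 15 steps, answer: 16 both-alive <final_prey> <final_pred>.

Answer: 16 both-alive 2 3

Derivation:
Step 1: prey: 30+9-8=31; pred: 9+5-2=12
Step 2: prey: 31+9-11=29; pred: 12+7-3=16
Step 3: prey: 29+8-13=24; pred: 16+9-4=21
Step 4: prey: 24+7-15=16; pred: 21+10-6=25
Step 5: prey: 16+4-12=8; pred: 25+8-7=26
Step 6: prey: 8+2-6=4; pred: 26+4-7=23
Step 7: prey: 4+1-2=3; pred: 23+1-6=18
Step 8: prey: 3+0-1=2; pred: 18+1-5=14
Step 9: prey: 2+0-0=2; pred: 14+0-4=10
Step 10: prey: 2+0-0=2; pred: 10+0-3=7
Step 11: prey: 2+0-0=2; pred: 7+0-2=5
Step 12: prey: 2+0-0=2; pred: 5+0-1=4
Step 13: prey: 2+0-0=2; pred: 4+0-1=3
Step 14: prey: 2+0-0=2; pred: 3+0-0=3
Steps 15-15: state stable at prey=2, pred=3 (no change)
No extinction within 15 steps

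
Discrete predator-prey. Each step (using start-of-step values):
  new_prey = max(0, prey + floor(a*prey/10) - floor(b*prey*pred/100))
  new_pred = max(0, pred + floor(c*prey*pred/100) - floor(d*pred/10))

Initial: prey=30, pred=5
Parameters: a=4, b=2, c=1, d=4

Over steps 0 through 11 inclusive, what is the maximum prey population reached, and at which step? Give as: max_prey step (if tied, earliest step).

Step 1: prey: 30+12-3=39; pred: 5+1-2=4
Step 2: prey: 39+15-3=51; pred: 4+1-1=4
Step 3: prey: 51+20-4=67; pred: 4+2-1=5
Step 4: prey: 67+26-6=87; pred: 5+3-2=6
Step 5: prey: 87+34-10=111; pred: 6+5-2=9
Step 6: prey: 111+44-19=136; pred: 9+9-3=15
Step 7: prey: 136+54-40=150; pred: 15+20-6=29
Step 8: prey: 150+60-87=123; pred: 29+43-11=61
Step 9: prey: 123+49-150=22; pred: 61+75-24=112
Step 10: prey: 22+8-49=0; pred: 112+24-44=92
Step 11: prey: 0+0-0=0; pred: 92+0-36=56
Max prey = 150 at step 7

Answer: 150 7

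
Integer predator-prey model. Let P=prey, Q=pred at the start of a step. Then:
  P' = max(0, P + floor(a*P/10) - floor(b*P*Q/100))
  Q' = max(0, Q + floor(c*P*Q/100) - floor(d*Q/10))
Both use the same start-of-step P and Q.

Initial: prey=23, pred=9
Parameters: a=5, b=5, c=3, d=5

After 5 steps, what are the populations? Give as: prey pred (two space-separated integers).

Step 1: prey: 23+11-10=24; pred: 9+6-4=11
Step 2: prey: 24+12-13=23; pred: 11+7-5=13
Step 3: prey: 23+11-14=20; pred: 13+8-6=15
Step 4: prey: 20+10-15=15; pred: 15+9-7=17
Step 5: prey: 15+7-12=10; pred: 17+7-8=16

Answer: 10 16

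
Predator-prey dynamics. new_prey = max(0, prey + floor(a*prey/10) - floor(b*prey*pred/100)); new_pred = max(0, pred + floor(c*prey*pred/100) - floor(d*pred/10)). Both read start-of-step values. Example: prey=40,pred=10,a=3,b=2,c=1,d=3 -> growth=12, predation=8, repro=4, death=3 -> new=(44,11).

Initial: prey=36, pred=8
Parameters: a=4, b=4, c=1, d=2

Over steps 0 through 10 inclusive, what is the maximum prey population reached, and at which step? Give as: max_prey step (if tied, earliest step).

Step 1: prey: 36+14-11=39; pred: 8+2-1=9
Step 2: prey: 39+15-14=40; pred: 9+3-1=11
Step 3: prey: 40+16-17=39; pred: 11+4-2=13
Step 4: prey: 39+15-20=34; pred: 13+5-2=16
Step 5: prey: 34+13-21=26; pred: 16+5-3=18
Step 6: prey: 26+10-18=18; pred: 18+4-3=19
Step 7: prey: 18+7-13=12; pred: 19+3-3=19
Step 8: prey: 12+4-9=7; pred: 19+2-3=18
Step 9: prey: 7+2-5=4; pred: 18+1-3=16
Step 10: prey: 4+1-2=3; pred: 16+0-3=13
Max prey = 40 at step 2

Answer: 40 2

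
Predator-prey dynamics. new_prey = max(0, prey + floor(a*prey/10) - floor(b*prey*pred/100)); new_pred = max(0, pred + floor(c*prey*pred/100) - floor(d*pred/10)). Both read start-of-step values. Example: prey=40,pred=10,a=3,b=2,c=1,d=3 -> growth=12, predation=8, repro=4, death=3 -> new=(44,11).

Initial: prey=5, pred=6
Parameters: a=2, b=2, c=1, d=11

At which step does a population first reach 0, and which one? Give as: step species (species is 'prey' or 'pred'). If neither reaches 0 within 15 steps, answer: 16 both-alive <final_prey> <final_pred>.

Answer: 1 pred

Derivation:
Step 1: prey: 5+1-0=6; pred: 6+0-6=0
First extinction: pred at step 1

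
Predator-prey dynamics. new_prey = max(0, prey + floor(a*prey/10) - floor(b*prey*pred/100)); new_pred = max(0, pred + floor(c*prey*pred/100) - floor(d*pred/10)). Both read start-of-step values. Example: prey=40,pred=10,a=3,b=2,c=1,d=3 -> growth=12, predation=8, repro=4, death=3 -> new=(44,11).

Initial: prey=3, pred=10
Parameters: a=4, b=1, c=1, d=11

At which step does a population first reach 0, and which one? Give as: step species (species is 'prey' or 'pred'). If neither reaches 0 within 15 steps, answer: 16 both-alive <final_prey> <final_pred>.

Step 1: prey: 3+1-0=4; pred: 10+0-11=0
First extinction: pred at step 1

Answer: 1 pred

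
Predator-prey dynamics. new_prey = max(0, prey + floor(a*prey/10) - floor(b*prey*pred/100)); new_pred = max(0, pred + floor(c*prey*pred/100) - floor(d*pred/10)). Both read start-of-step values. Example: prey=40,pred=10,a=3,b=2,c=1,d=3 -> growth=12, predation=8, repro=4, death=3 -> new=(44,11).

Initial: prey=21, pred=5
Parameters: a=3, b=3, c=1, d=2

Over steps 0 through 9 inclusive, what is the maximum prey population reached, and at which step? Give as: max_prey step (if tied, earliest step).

Answer: 62 9

Derivation:
Step 1: prey: 21+6-3=24; pred: 5+1-1=5
Step 2: prey: 24+7-3=28; pred: 5+1-1=5
Step 3: prey: 28+8-4=32; pred: 5+1-1=5
Step 4: prey: 32+9-4=37; pred: 5+1-1=5
Step 5: prey: 37+11-5=43; pred: 5+1-1=5
Step 6: prey: 43+12-6=49; pred: 5+2-1=6
Step 7: prey: 49+14-8=55; pred: 6+2-1=7
Step 8: prey: 55+16-11=60; pred: 7+3-1=9
Step 9: prey: 60+18-16=62; pred: 9+5-1=13
Max prey = 62 at step 9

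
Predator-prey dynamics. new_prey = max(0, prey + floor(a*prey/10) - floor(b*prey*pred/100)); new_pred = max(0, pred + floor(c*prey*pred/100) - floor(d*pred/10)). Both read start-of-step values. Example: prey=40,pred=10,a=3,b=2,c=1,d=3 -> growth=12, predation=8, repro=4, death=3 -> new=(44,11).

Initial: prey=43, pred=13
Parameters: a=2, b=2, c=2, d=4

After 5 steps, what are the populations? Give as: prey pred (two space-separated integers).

Step 1: prey: 43+8-11=40; pred: 13+11-5=19
Step 2: prey: 40+8-15=33; pred: 19+15-7=27
Step 3: prey: 33+6-17=22; pred: 27+17-10=34
Step 4: prey: 22+4-14=12; pred: 34+14-13=35
Step 5: prey: 12+2-8=6; pred: 35+8-14=29

Answer: 6 29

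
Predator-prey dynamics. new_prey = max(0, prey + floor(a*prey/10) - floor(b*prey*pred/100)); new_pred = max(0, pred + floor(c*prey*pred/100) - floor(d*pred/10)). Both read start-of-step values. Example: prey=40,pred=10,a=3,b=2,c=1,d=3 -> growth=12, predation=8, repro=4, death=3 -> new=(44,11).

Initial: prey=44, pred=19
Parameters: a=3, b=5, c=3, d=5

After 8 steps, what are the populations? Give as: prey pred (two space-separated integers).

Step 1: prey: 44+13-41=16; pred: 19+25-9=35
Step 2: prey: 16+4-28=0; pred: 35+16-17=34
Step 3: prey: 0+0-0=0; pred: 34+0-17=17
Step 4: prey: 0+0-0=0; pred: 17+0-8=9
Step 5: prey: 0+0-0=0; pred: 9+0-4=5
Step 6: prey: 0+0-0=0; pred: 5+0-2=3
Step 7: prey: 0+0-0=0; pred: 3+0-1=2
Step 8: prey: 0+0-0=0; pred: 2+0-1=1

Answer: 0 1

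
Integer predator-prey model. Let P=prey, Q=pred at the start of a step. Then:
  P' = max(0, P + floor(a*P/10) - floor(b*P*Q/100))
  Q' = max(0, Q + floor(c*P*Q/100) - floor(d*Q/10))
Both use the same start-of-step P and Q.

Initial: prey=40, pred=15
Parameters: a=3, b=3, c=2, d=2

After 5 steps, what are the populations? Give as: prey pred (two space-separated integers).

Step 1: prey: 40+12-18=34; pred: 15+12-3=24
Step 2: prey: 34+10-24=20; pred: 24+16-4=36
Step 3: prey: 20+6-21=5; pred: 36+14-7=43
Step 4: prey: 5+1-6=0; pred: 43+4-8=39
Step 5: prey: 0+0-0=0; pred: 39+0-7=32

Answer: 0 32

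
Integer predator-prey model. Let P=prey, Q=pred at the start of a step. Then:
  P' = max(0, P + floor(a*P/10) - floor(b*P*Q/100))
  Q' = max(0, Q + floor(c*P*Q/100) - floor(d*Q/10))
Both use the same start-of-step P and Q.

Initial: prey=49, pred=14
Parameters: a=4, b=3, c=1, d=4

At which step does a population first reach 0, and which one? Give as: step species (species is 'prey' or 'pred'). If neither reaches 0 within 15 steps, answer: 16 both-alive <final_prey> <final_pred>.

Step 1: prey: 49+19-20=48; pred: 14+6-5=15
Step 2: prey: 48+19-21=46; pred: 15+7-6=16
Step 3: prey: 46+18-22=42; pred: 16+7-6=17
Step 4: prey: 42+16-21=37; pred: 17+7-6=18
Step 5: prey: 37+14-19=32; pred: 18+6-7=17
Step 6: prey: 32+12-16=28; pred: 17+5-6=16
Step 7: prey: 28+11-13=26; pred: 16+4-6=14
Step 8: prey: 26+10-10=26; pred: 14+3-5=12
Step 9: prey: 26+10-9=27; pred: 12+3-4=11
Step 10: prey: 27+10-8=29; pred: 11+2-4=9
Step 11: prey: 29+11-7=33; pred: 9+2-3=8
Step 12: prey: 33+13-7=39; pred: 8+2-3=7
Step 13: prey: 39+15-8=46; pred: 7+2-2=7
Step 14: prey: 46+18-9=55; pred: 7+3-2=8
Step 15: prey: 55+22-13=64; pred: 8+4-3=9
No extinction within 15 steps

Answer: 16 both-alive 64 9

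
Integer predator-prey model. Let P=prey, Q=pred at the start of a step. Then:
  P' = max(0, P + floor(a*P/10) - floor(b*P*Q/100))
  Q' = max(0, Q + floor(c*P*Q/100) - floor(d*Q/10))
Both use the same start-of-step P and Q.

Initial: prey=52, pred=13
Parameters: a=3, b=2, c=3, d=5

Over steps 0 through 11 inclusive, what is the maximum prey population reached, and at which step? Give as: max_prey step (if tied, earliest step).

Step 1: prey: 52+15-13=54; pred: 13+20-6=27
Step 2: prey: 54+16-29=41; pred: 27+43-13=57
Step 3: prey: 41+12-46=7; pred: 57+70-28=99
Step 4: prey: 7+2-13=0; pred: 99+20-49=70
Step 5: prey: 0+0-0=0; pred: 70+0-35=35
Step 6: prey: 0+0-0=0; pred: 35+0-17=18
Step 7: prey: 0+0-0=0; pred: 18+0-9=9
Step 8: prey: 0+0-0=0; pred: 9+0-4=5
Step 9: prey: 0+0-0=0; pred: 5+0-2=3
Step 10: prey: 0+0-0=0; pred: 3+0-1=2
Step 11: prey: 0+0-0=0; pred: 2+0-1=1
Max prey = 54 at step 1

Answer: 54 1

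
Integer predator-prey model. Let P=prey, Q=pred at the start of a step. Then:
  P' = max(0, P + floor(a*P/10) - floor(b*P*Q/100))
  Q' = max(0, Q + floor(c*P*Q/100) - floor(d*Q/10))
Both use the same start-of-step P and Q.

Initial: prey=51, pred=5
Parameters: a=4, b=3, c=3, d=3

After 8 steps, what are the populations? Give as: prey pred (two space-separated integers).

Answer: 0 35

Derivation:
Step 1: prey: 51+20-7=64; pred: 5+7-1=11
Step 2: prey: 64+25-21=68; pred: 11+21-3=29
Step 3: prey: 68+27-59=36; pred: 29+59-8=80
Step 4: prey: 36+14-86=0; pred: 80+86-24=142
Step 5: prey: 0+0-0=0; pred: 142+0-42=100
Step 6: prey: 0+0-0=0; pred: 100+0-30=70
Step 7: prey: 0+0-0=0; pred: 70+0-21=49
Step 8: prey: 0+0-0=0; pred: 49+0-14=35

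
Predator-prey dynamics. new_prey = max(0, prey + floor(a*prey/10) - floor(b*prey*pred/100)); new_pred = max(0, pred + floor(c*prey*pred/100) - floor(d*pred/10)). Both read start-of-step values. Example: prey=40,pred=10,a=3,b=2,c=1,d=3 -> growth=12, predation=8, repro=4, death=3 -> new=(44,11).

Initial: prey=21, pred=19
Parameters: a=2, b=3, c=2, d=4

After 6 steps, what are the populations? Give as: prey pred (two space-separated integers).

Answer: 5 5

Derivation:
Step 1: prey: 21+4-11=14; pred: 19+7-7=19
Step 2: prey: 14+2-7=9; pred: 19+5-7=17
Step 3: prey: 9+1-4=6; pred: 17+3-6=14
Step 4: prey: 6+1-2=5; pred: 14+1-5=10
Step 5: prey: 5+1-1=5; pred: 10+1-4=7
Step 6: prey: 5+1-1=5; pred: 7+0-2=5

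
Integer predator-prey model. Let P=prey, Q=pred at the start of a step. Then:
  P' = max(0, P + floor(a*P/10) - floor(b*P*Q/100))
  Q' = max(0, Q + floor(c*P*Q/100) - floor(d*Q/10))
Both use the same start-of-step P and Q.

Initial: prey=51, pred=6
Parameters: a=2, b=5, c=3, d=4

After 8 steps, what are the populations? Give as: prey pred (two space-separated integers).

Answer: 0 3

Derivation:
Step 1: prey: 51+10-15=46; pred: 6+9-2=13
Step 2: prey: 46+9-29=26; pred: 13+17-5=25
Step 3: prey: 26+5-32=0; pred: 25+19-10=34
Step 4: prey: 0+0-0=0; pred: 34+0-13=21
Step 5: prey: 0+0-0=0; pred: 21+0-8=13
Step 6: prey: 0+0-0=0; pred: 13+0-5=8
Step 7: prey: 0+0-0=0; pred: 8+0-3=5
Step 8: prey: 0+0-0=0; pred: 5+0-2=3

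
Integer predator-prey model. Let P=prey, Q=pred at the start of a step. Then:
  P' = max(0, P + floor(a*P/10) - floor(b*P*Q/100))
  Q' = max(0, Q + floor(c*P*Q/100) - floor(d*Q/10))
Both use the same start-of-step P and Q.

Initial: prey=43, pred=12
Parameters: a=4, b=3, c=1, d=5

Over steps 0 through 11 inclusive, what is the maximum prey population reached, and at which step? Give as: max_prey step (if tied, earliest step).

Step 1: prey: 43+17-15=45; pred: 12+5-6=11
Step 2: prey: 45+18-14=49; pred: 11+4-5=10
Step 3: prey: 49+19-14=54; pred: 10+4-5=9
Step 4: prey: 54+21-14=61; pred: 9+4-4=9
Step 5: prey: 61+24-16=69; pred: 9+5-4=10
Step 6: prey: 69+27-20=76; pred: 10+6-5=11
Step 7: prey: 76+30-25=81; pred: 11+8-5=14
Step 8: prey: 81+32-34=79; pred: 14+11-7=18
Step 9: prey: 79+31-42=68; pred: 18+14-9=23
Step 10: prey: 68+27-46=49; pred: 23+15-11=27
Step 11: prey: 49+19-39=29; pred: 27+13-13=27
Max prey = 81 at step 7

Answer: 81 7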